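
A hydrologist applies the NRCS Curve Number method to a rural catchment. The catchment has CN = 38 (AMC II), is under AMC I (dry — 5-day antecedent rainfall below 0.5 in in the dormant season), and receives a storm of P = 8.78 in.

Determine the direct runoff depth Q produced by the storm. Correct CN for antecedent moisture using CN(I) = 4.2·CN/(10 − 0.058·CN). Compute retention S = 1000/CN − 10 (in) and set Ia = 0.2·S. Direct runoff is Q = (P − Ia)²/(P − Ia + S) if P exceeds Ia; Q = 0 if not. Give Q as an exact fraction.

Q = 406465921/15863461950 in ≈ 0.026 in

Adjust CN=38 to AMC I: 4.2·38/(10 − 0.058·38) → (798/5) ÷ (1949/250) = 39900/1949 ≈ 20.472
Retention S: 1000/CN − 10 with CN=20.472 → S = 15500/399 ≈ 38.847 in
Ia = 0.2·(15500/399) = 3100/399 in ≈ 7.769 in
Excess rainfall: 8.780 − 7.769 = 1.011 in; P > Ia so Q > 0
Runoff Q = (P−Ia)²/(P−Ia+S) = (1.011)²/(1.011+38.847) = 406465921/15863461950 ≈ 0.026 in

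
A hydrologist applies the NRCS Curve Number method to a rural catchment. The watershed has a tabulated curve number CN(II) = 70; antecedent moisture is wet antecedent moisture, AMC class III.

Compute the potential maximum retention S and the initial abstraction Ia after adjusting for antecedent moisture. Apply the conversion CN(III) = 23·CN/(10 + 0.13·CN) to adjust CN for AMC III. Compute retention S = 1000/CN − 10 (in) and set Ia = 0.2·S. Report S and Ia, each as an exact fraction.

CN(III) from CN(II)=70: (23·70)/(10 + 0.13·70) = 16100/191 ≈ 84.293
Max retention: S = 1000/(16100/191) − 10 = 300/161 in (≈ 1.863 in)
Ia = 0.2·(300/161) = 60/161 in ≈ 0.373 in

S = 300/161 in ≈ 1.863 in; Ia = 60/161 in ≈ 0.373 in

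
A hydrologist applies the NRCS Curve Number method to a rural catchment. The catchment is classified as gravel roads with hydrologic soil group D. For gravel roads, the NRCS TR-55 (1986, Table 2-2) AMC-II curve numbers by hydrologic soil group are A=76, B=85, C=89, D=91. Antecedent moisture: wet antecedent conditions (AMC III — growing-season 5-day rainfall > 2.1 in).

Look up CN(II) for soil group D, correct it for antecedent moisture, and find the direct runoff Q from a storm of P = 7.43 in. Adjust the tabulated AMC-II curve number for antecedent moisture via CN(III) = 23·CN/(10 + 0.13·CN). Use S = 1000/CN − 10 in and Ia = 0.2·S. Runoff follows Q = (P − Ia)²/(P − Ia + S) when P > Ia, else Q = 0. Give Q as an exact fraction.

NRCS table: gravel roads, soil group D → CN(II) = 91
Adjust CN=91 to AMC III: 23·91/(10 + 0.13·91) → 2093 ÷ (2183/100) = 209300/2183 ≈ 95.877
S = 1000/(209300/2183) − 10 = 900/2093 in ≈ 0.430 in
Ia = 0.2S: 0.2·0.430 = 0.086 in (exactly 180/2093)
Since P=7.430 > Ia=0.086: effective rainfall P−Ia = 1537099/209300 in
Q: (1537099/209300)² ÷ (1627099/209300) = 2362673335801/340551820700 in (≈ 6.938 in)

Q = 2362673335801/340551820700 in ≈ 6.938 in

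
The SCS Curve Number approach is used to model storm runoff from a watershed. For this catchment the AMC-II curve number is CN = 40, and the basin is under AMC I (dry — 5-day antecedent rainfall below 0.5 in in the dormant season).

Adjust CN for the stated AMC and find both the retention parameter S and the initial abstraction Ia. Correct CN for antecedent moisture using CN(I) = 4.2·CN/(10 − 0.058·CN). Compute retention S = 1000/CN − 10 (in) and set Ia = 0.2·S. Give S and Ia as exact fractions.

CN(I) from CN(II)=40: (4.2·40)/(10 − 0.058·40) = 175/8 ≈ 21.875
Retention S: 1000/CN − 10 with CN=21.875 → S = 250/7 ≈ 35.714 in
Ia = 0.2·(250/7) = 50/7 in ≈ 7.143 in

S = 250/7 in ≈ 35.714 in; Ia = 50/7 in ≈ 7.143 in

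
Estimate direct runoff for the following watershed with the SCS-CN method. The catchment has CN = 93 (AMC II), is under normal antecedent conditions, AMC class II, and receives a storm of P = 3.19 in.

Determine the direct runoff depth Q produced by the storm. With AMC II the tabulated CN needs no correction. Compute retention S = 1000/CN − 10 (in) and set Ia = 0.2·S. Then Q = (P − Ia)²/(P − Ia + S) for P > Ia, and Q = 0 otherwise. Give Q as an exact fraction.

Q = 799023289/327983100 in ≈ 2.436 in

Average conditions: CN = 93 (no AMC adjustment).
Retention S: 1000/CN − 10 with CN=93.000 → S = 70/93 ≈ 0.753 in
Initial abstraction Ia = S/5 = (70/93)/5 = 14/93 ≈ 0.151 in
P − Ia = 3.190 − 0.151 = 28267/9300 ≈ 3.039 in (> 0, runoff occurs)
Runoff Q = (P−Ia)²/(P−Ia+S) = (3.039)²/(3.039+0.753) = 799023289/327983100 ≈ 2.436 in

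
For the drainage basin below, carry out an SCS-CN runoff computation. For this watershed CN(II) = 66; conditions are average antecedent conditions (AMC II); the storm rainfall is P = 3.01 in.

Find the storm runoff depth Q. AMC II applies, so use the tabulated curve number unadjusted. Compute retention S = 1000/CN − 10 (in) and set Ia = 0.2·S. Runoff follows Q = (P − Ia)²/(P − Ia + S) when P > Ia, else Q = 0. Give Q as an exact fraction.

AMC II — tabulated CN = 66 applies directly.
Max retention: S = 1000/66 − 10 = 170/33 in (≈ 5.152 in)
Ia = 0.2·(170/33) = 34/33 in ≈ 1.030 in
Since P=3.010 > Ia=1.030: effective rainfall P−Ia = 6533/3300 in
Q: (6533/3300)² ÷ (23533/3300) = 42680089/77658900 in (≈ 0.550 in)

Q = 42680089/77658900 in ≈ 0.550 in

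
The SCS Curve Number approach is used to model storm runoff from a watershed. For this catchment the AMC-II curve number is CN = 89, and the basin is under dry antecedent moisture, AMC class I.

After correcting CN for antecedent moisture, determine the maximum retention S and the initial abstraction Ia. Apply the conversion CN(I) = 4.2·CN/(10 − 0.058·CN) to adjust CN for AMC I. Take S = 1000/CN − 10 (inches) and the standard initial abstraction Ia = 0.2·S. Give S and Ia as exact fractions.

CN(I) from CN(II)=89: (4.2·89)/(10 − 0.058·89) = 186900/2419 ≈ 77.263
Retention S: 1000/CN − 10 with CN=77.263 → S = 5500/1869 ≈ 2.943 in
Initial abstraction Ia = S/5 = (5500/1869)/5 = 1100/1869 ≈ 0.589 in

S = 5500/1869 in ≈ 2.943 in; Ia = 1100/1869 in ≈ 0.589 in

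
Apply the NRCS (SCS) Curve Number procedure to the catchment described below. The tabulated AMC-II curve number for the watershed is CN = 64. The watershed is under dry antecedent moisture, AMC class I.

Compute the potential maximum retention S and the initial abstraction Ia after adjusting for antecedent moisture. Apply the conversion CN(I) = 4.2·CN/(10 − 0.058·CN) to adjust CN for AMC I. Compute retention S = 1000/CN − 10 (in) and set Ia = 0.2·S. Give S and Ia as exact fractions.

S = 375/28 in ≈ 13.393 in; Ia = 75/28 in ≈ 2.679 in

Adjust CN=64 to AMC I: 4.2·64/(10 − 0.058·64) → (1344/5) ÷ (786/125) = 5600/131 ≈ 42.748
S = 1000/(5600/131) − 10 = 375/28 in ≈ 13.393 in
Initial abstraction Ia = S/5 = (375/28)/5 = 75/28 ≈ 2.679 in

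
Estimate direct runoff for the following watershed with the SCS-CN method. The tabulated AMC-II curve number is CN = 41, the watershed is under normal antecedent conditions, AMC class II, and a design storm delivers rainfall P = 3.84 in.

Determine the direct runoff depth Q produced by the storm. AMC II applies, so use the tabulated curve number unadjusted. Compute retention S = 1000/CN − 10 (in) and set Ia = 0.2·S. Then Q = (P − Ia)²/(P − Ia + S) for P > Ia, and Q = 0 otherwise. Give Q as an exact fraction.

Q = 243049/4032350 in ≈ 0.060 in

AMC II — tabulated CN = 41 applies directly.
Retention S: 1000/CN − 10 with CN=41.000 → S = 590/41 ≈ 14.390 in
Ia = 0.2·(590/41) = 118/41 in ≈ 2.878 in
P − Ia = 3.840 − 2.878 = 986/1025 ≈ 0.962 in (> 0, runoff occurs)
Q: (986/1025)² ÷ (15736/1025) = 243049/4032350 in (≈ 0.060 in)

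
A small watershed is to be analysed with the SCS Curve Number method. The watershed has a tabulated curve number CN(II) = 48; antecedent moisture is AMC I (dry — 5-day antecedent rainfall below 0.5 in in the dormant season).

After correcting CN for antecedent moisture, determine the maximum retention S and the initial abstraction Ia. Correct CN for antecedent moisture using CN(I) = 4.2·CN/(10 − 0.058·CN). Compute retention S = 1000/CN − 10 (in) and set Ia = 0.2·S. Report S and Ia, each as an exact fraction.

S = 1625/63 in ≈ 25.794 in; Ia = 325/63 in ≈ 5.159 in

Adjust CN=48 to AMC I: 4.2·48/(10 − 0.058·48) → (1008/5) ÷ (902/125) = 12600/451 ≈ 27.938
Retention S: 1000/CN − 10 with CN=27.938 → S = 1625/63 ≈ 25.794 in
Initial abstraction Ia = S/5 = (1625/63)/5 = 325/63 ≈ 5.159 in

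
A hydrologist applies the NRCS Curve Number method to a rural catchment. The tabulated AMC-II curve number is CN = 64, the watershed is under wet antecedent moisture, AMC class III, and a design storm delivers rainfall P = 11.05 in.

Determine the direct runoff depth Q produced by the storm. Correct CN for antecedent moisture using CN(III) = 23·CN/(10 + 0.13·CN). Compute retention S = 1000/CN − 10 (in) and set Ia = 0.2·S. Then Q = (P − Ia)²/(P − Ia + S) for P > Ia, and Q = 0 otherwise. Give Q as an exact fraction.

Adjust CN=64 to AMC III: 23·64/(10 + 0.13·64) → 1472 ÷ (458/25) = 18400/229 ≈ 80.349
S = 1000/(18400/229) − 10 = 225/92 in ≈ 2.446 in
Ia = 0.2S: 0.2·2.446 = 0.489 in (exactly 45/92)
Since P=11.050 > Ia=0.489: effective rainfall P−Ia = 2429/230 in
Q: (2429/230)² ÷ (5983/460) = 5900041/688045 in (≈ 8.575 in)

Q = 5900041/688045 in ≈ 8.575 in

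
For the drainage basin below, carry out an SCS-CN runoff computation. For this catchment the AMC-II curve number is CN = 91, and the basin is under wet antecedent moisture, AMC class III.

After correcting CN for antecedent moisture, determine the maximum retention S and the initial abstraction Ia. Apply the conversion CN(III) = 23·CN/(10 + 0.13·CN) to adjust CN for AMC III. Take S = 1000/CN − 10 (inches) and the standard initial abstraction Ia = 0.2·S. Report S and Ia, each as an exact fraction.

CN(III) from CN(II)=91: (23·91)/(10 + 0.13·91) = 209300/2183 ≈ 95.877
Retention S: 1000/CN − 10 with CN=95.877 → S = 900/2093 ≈ 0.430 in
Initial abstraction Ia = S/5 = (900/2093)/5 = 180/2093 ≈ 0.086 in

S = 900/2093 in ≈ 0.430 in; Ia = 180/2093 in ≈ 0.086 in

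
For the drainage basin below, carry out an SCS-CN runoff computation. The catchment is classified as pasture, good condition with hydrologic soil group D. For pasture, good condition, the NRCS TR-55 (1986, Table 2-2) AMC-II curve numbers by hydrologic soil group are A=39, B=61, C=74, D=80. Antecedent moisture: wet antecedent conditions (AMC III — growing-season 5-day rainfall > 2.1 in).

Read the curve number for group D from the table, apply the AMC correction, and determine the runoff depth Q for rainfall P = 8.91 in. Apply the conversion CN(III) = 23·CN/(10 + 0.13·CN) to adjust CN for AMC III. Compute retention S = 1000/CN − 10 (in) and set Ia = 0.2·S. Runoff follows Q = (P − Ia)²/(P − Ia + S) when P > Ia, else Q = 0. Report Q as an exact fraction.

Q = 399720049/51733900 in ≈ 7.726 in

NRCS table: pasture, good condition, soil group D → CN(II) = 80
Adjust CN=80 to AMC III: 23·80/(10 + 0.13·80) → 1840 ÷ (102/5) = 4600/51 ≈ 90.196
Retention S: 1000/CN − 10 with CN=90.196 → S = 25/23 ≈ 1.087 in
Ia = 0.2S: 0.2·1.087 = 0.217 in (exactly 5/23)
Since P=8.910 > Ia=0.217: effective rainfall P−Ia = 19993/2300 in
Q = (19993/2300)²/((19993/2300) + 25/23) = (399720049/5290000)/(22493/2300) = 399720049/51733900 in ≈ 7.726 in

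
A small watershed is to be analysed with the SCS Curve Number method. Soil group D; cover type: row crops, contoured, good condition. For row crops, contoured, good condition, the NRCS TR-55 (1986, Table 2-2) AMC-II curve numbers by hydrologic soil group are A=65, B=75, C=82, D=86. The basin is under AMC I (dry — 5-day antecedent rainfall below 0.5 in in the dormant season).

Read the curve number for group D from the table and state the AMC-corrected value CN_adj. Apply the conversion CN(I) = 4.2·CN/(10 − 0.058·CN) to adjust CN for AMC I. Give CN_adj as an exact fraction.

CN_adj = 12900/179 ≈ 72.067

NRCS table: row crops, contoured, good condition, soil group D → CN(II) = 86
Adjust CN=86 to AMC I: 4.2·86/(10 − 0.058·86) → (1806/5) ÷ (1253/250) = 12900/179 ≈ 72.067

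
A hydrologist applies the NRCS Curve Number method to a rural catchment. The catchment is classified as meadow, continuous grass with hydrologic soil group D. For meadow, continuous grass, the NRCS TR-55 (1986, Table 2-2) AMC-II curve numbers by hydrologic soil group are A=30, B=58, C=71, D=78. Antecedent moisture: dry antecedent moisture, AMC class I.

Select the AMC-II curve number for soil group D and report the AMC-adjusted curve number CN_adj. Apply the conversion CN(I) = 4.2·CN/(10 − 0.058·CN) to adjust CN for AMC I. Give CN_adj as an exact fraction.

NRCS table: meadow, continuous grass, soil group D → CN(II) = 78
Adjust CN=78 to AMC I: 4.2·78/(10 − 0.058·78) → (1638/5) ÷ (1369/250) = 81900/1369 ≈ 59.825

CN_adj = 81900/1369 ≈ 59.825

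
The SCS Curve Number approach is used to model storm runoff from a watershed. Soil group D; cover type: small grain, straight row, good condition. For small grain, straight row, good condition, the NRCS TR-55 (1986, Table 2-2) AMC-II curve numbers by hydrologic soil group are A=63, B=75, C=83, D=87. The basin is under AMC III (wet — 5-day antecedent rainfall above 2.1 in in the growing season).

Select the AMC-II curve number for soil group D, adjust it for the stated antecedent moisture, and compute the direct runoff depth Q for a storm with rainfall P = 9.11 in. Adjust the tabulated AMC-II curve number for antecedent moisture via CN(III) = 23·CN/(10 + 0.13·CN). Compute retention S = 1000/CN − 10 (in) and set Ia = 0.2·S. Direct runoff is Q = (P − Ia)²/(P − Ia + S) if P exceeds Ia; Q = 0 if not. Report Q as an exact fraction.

NRCS table: small grain, straight row, good condition, soil group D → CN(II) = 87
Adjust CN=87 to AMC III: 23·87/(10 + 0.13·87) → 2001 ÷ (2131/100) = 200100/2131 ≈ 93.900
S = 1000/(200100/2131) − 10 = 1300/2001 in ≈ 0.650 in
Ia = 0.2·(1300/2001) = 260/2001 in ≈ 0.130 in
Since P=9.110 > Ia=0.130: effective rainfall P−Ia = 1796911/200100 in
Q: (1796911/200100)² ÷ (1926911/200100) = 3228889141921/385574891100 in (≈ 8.374 in)

Q = 3228889141921/385574891100 in ≈ 8.374 in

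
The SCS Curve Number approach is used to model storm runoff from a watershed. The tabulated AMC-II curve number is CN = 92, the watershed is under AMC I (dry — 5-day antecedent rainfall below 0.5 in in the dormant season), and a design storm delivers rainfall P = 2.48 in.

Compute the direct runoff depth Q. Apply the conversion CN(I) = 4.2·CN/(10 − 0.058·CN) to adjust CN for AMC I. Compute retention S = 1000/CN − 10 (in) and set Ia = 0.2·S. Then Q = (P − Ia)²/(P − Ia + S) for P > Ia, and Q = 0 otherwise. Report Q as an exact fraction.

Adjust CN=92 to AMC I: 4.2·92/(10 − 0.058·92) → (1932/5) ÷ (583/125) = 48300/583 ≈ 82.847
S = 1000/(48300/583) − 10 = 1000/483 in ≈ 2.070 in
Ia = 0.2S: 0.2·2.070 = 0.414 in (exactly 200/483)
P − Ia = 2.480 − 0.414 = 24946/12075 ≈ 2.066 in (> 0, runoff occurs)
Q: (24946/12075)² ÷ (49946/12075) = 311151458/301548975 in (≈ 1.032 in)

Q = 311151458/301548975 in ≈ 1.032 in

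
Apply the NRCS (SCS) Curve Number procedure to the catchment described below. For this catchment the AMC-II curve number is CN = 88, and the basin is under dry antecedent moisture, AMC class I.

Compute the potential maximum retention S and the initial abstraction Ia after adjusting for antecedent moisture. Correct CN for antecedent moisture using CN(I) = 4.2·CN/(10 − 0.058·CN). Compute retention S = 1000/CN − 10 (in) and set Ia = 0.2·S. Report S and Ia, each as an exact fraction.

CN(I) from CN(II)=88: (4.2·88)/(10 − 0.058·88) = 3850/51 ≈ 75.490
Max retention: S = 1000/(3850/51) − 10 = 250/77 in (≈ 3.247 in)
Ia = 0.2·(250/77) = 50/77 in ≈ 0.649 in

S = 250/77 in ≈ 3.247 in; Ia = 50/77 in ≈ 0.649 in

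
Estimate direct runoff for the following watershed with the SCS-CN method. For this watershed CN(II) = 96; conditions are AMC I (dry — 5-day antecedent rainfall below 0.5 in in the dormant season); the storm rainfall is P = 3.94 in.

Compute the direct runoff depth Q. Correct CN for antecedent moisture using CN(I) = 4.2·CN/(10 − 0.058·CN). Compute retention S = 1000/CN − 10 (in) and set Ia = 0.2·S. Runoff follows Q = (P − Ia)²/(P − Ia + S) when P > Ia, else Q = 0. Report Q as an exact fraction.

Q = 69454898/23484825 in ≈ 2.957 in

Adjust CN=96 to AMC I: 4.2·96/(10 − 0.058·96) → (2016/5) ÷ (554/125) = 25200/277 ≈ 90.975
Retention S: 1000/CN − 10 with CN=90.975 → S = 125/126 ≈ 0.992 in
Initial abstraction Ia = S/5 = (125/126)/5 = 25/126 ≈ 0.198 in
Since P=3.940 > Ia=0.198: effective rainfall P−Ia = 5893/1575 in
Q = (5893/1575)²/((5893/1575) + 125/126) = (34727449/2480625)/(14911/3150) = 69454898/23484825 in ≈ 2.957 in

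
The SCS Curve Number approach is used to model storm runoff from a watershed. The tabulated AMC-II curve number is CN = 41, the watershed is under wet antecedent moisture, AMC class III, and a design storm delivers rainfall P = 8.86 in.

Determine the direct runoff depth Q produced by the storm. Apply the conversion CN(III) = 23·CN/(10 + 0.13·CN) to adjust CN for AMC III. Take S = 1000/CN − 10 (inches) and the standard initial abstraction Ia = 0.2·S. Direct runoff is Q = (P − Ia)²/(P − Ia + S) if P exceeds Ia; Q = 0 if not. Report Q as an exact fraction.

Q = 128700845001/30824265350 in ≈ 4.175 in

CN(III) from CN(II)=41: (23·41)/(10 + 0.13·41) = 94300/1533 ≈ 61.513
S = 1000/(94300/1533) − 10 = 5900/943 in ≈ 6.257 in
Initial abstraction Ia = S/5 = (5900/943)/5 = 1180/943 ≈ 1.251 in
Since P=8.860 > Ia=1.251: effective rainfall P−Ia = 358749/47150 in
Q: (358749/47150)² ÷ (653749/47150) = 128700845001/30824265350 in (≈ 4.175 in)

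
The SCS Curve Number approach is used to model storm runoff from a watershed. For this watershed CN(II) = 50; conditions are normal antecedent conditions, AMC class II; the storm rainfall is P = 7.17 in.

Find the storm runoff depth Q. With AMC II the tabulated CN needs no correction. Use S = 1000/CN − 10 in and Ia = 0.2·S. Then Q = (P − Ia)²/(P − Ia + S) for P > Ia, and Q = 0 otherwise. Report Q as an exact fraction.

CN(II) = 50; AMC II needs no correction.
Retention S: 1000/CN − 10 with CN=50.000 → S = 10 ≈ 10.000 in
Ia = 0.2·10 = 2 in ≈ 2.000 in
Since P=7.170 > Ia=2.000: effective rainfall P−Ia = 517/100 in
Q: (517/100)² ÷ (1517/100) = 267289/151700 in (≈ 1.762 in)

Q = 267289/151700 in ≈ 1.762 in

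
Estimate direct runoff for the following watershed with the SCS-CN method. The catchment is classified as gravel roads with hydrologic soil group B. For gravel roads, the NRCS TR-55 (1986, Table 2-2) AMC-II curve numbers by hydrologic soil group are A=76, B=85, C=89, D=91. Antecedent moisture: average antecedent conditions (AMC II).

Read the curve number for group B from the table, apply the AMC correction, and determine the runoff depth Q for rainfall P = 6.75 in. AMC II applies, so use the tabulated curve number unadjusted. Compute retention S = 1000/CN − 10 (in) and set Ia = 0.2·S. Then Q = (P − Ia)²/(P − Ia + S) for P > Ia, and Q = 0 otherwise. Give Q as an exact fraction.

NRCS table: gravel roads, soil group B → CN(II) = 85
CN(II) = 85; AMC II needs no correction.
S = 1000/85 − 10 = 30/17 in ≈ 1.765 in
Ia = 0.2S: 0.2·1.765 = 0.353 in (exactly 6/17)
Since P=6.750 > Ia=0.353: effective rainfall P−Ia = 435/68 in
Q = (435/68)²/((435/68) + 30/17) = (189225/4624)/(555/68) = 12615/2516 in ≈ 5.014 in

Q = 12615/2516 in ≈ 5.014 in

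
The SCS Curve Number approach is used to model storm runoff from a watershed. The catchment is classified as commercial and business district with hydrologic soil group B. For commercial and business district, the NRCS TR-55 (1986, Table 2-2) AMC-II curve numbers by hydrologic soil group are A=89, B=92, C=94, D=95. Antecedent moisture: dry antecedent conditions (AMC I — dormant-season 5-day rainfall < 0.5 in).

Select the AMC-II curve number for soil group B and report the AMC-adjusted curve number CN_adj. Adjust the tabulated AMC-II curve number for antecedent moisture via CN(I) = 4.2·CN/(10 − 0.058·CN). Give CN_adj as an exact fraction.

NRCS table: commercial and business district, soil group B → CN(II) = 92
Dry (AMC I): CN(I) = 4.2·92/(10 − 0.058·92) = (1932/5)/(583/125) = 48300/583 ≈ 82.847

CN_adj = 48300/583 ≈ 82.847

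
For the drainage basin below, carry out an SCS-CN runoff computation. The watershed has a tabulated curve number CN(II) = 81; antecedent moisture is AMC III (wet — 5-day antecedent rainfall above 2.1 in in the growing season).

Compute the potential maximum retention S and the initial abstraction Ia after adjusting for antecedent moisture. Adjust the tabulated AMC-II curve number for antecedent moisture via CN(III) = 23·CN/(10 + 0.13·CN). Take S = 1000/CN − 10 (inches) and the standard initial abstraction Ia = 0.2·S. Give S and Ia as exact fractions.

S = 1900/1863 in ≈ 1.020 in; Ia = 380/1863 in ≈ 0.204 in

Adjust CN=81 to AMC III: 23·81/(10 + 0.13·81) → 1863 ÷ (2053/100) = 186300/2053 ≈ 90.745
Retention S: 1000/CN − 10 with CN=90.745 → S = 1900/1863 ≈ 1.020 in
Ia = 0.2S: 0.2·1.020 = 0.204 in (exactly 380/1863)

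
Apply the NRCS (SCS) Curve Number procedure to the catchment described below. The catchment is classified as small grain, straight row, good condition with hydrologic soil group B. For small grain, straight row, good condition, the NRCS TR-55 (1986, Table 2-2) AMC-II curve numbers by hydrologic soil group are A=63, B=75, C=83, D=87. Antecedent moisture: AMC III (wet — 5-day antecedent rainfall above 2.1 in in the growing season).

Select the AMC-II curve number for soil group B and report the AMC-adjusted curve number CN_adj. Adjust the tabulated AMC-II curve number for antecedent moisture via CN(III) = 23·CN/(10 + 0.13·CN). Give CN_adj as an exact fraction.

NRCS table: small grain, straight row, good condition, soil group B → CN(II) = 75
Adjust CN=75 to AMC III: 23·75/(10 + 0.13·75) → 1725 ÷ (79/4) = 6900/79 ≈ 87.342

CN_adj = 6900/79 ≈ 87.342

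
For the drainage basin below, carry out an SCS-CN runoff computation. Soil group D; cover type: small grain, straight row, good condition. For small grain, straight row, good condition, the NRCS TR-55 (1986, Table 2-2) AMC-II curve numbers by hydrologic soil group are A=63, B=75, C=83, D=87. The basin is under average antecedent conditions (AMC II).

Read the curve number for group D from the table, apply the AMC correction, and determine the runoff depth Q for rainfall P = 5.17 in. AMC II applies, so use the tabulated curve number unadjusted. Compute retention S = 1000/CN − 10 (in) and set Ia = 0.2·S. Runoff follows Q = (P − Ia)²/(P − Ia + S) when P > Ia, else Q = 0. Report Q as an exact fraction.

Q = 1795979641/481797300 in ≈ 3.728 in

NRCS table: small grain, straight row, good condition, soil group D → CN(II) = 87
CN(II) = 87; AMC II needs no correction.
Max retention: S = 1000/87 − 10 = 130/87 in (≈ 1.494 in)
Ia = 0.2·(130/87) = 26/87 in ≈ 0.299 in
P − Ia = 5.170 − 0.299 = 42379/8700 ≈ 4.871 in (> 0, runoff occurs)
Runoff Q = (P−Ia)²/(P−Ia+S) = (4.871)²/(4.871+1.494) = 1795979641/481797300 ≈ 3.728 in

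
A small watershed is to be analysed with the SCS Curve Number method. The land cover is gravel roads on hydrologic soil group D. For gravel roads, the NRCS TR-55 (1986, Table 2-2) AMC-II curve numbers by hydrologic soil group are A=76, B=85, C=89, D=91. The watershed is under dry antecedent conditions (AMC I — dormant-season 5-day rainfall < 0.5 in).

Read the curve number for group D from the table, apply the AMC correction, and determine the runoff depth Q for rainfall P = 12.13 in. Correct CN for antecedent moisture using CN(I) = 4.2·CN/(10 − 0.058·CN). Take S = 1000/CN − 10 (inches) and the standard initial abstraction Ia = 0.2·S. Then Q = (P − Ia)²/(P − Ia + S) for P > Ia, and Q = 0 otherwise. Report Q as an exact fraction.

Q = 551575067761/56863779700 in ≈ 9.700 in

NRCS table: gravel roads, soil group D → CN(II) = 91
Dry (AMC I): CN(I) = 4.2·91/(10 − 0.058·91) = (1911/5)/(2361/500) = 63700/787 ≈ 80.940
Max retention: S = 1000/(63700/787) − 10 = 1500/637 in (≈ 2.355 in)
Ia = 0.2·(1500/637) = 300/637 in ≈ 0.471 in
Excess rainfall: 12.130 − 0.471 = 11.659 in; P > Ia so Q > 0
Q = (742681/63700)²/((742681/63700) + 1500/637) = (551575067761/4057690000)/(892681/63700) = 551575067761/56863779700 in ≈ 9.700 in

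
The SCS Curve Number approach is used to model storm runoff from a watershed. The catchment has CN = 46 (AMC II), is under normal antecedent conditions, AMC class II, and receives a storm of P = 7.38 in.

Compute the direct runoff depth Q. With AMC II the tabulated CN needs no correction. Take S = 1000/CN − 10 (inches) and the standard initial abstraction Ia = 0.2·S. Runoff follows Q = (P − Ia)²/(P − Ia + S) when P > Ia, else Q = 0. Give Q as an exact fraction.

Q = 3721041/2464450 in ≈ 1.510 in

AMC II — tabulated CN = 46 applies directly.
Retention S: 1000/CN − 10 with CN=46.000 → S = 270/23 ≈ 11.739 in
Ia = 0.2·(270/23) = 54/23 in ≈ 2.348 in
P − Ia = 7.380 − 2.348 = 5787/1150 ≈ 5.032 in (> 0, runoff occurs)
Q = (5787/1150)²/((5787/1150) + 270/23) = (33489369/1322500)/(19287/1150) = 3721041/2464450 in ≈ 1.510 in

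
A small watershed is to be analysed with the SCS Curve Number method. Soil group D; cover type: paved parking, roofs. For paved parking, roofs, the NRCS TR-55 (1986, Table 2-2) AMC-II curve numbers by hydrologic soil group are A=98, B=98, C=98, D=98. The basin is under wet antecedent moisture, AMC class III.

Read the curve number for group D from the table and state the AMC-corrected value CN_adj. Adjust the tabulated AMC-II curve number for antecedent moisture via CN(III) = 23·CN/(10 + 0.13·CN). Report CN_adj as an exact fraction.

NRCS table: paved parking, roofs, soil group D → CN(II) = 98
Adjust CN=98 to AMC III: 23·98/(10 + 0.13·98) → 2254 ÷ (1137/50) = 112700/1137 ≈ 99.120

CN_adj = 112700/1137 ≈ 99.120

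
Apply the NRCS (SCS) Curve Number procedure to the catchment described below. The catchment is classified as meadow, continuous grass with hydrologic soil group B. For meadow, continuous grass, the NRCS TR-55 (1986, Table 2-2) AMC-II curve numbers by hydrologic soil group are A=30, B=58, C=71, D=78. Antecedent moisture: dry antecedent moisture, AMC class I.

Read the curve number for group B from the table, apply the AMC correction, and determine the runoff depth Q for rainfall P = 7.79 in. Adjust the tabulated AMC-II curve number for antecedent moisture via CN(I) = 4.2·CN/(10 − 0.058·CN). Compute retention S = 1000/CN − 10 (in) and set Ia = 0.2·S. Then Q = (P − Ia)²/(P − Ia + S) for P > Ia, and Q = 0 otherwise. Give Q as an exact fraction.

Q = 158533281/181513900 in ≈ 0.873 in

NRCS table: meadow, continuous grass, soil group B → CN(II) = 58
Adjust CN=58 to AMC I: 4.2·58/(10 − 0.058·58) → (1218/5) ÷ (1659/250) = 2900/79 ≈ 36.709
Retention S: 1000/CN − 10 with CN=36.709 → S = 500/29 ≈ 17.241 in
Initial abstraction Ia = S/5 = (500/29)/5 = 100/29 ≈ 3.448 in
P − Ia = 7.790 − 3.448 = 12591/2900 ≈ 4.342 in (> 0, runoff occurs)
Runoff Q = (P−Ia)²/(P−Ia+S) = (4.342)²/(4.342+17.241) = 158533281/181513900 ≈ 0.873 in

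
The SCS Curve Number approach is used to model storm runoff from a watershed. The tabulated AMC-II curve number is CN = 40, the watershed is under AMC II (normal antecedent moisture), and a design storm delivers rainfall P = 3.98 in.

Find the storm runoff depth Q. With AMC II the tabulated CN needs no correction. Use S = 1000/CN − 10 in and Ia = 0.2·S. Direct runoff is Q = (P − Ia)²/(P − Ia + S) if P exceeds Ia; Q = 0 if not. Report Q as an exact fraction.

Q = 2401/39950 in ≈ 0.060 in

CN(II) = 40; AMC II needs no correction.
S = 1000/40 − 10 = 15 in ≈ 15.000 in
Ia = 0.2S: 0.2·15.000 = 3.000 in (exactly 3)
P − Ia = 3.980 − 3.000 = 49/50 ≈ 0.980 in (> 0, runoff occurs)
Q = (49/50)²/((49/50) + 15) = (2401/2500)/(799/50) = 2401/39950 in ≈ 0.060 in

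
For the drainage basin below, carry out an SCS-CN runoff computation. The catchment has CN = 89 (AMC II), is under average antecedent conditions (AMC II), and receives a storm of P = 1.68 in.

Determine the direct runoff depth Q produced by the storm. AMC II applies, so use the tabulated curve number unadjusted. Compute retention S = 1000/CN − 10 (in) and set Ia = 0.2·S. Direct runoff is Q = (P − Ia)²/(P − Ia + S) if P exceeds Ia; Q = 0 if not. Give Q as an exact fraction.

CN(II) = 89; AMC II needs no correction.
Retention S: 1000/CN − 10 with CN=89.000 → S = 110/89 ≈ 1.236 in
Initial abstraction Ia = S/5 = (110/89)/5 = 22/89 ≈ 0.247 in
Since P=1.680 > Ia=0.247: effective rainfall P−Ia = 3188/2225 in
Q: (3188/2225)² ÷ (5938/2225) = 5081672/6606025 in (≈ 0.769 in)

Q = 5081672/6606025 in ≈ 0.769 in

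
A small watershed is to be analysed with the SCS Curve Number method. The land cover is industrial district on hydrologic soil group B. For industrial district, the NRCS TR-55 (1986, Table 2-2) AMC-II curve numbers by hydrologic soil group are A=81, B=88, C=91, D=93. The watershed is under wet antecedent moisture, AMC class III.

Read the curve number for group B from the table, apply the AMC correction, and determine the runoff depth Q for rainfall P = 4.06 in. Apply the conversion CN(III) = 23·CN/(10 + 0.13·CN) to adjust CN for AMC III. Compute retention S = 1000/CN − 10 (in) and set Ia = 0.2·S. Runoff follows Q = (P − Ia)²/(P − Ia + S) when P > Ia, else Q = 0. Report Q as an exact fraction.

NRCS table: industrial district, soil group B → CN(II) = 88
Wet (AMC III): CN(III) = 23·88/(10 + 0.13·88) = 2024/(536/25) = 6325/67 ≈ 94.403
Max retention: S = 1000/(6325/67) − 10 = 150/253 in (≈ 0.593 in)
Ia = 0.2·(150/253) = 30/253 in ≈ 0.119 in
Since P=4.060 > Ia=0.119: effective rainfall P−Ia = 49859/12650 in
Q = (49859/12650)²/((49859/12650) + 150/253) = (2485919881/160022500)/(57359/12650) = 2485919881/725591350 in ≈ 3.426 in

Q = 2485919881/725591350 in ≈ 3.426 in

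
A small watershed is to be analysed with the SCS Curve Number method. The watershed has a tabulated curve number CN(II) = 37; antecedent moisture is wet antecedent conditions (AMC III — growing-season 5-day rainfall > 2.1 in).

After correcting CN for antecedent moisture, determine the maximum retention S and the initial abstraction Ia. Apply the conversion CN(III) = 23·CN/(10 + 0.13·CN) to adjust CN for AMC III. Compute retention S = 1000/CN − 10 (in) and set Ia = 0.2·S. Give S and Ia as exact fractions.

S = 6300/851 in ≈ 7.403 in; Ia = 1260/851 in ≈ 1.481 in

CN(III) from CN(II)=37: (23·37)/(10 + 0.13·37) = 85100/1481 ≈ 57.461
Retention S: 1000/CN − 10 with CN=57.461 → S = 6300/851 ≈ 7.403 in
Ia = 0.2S: 0.2·7.403 = 1.481 in (exactly 1260/851)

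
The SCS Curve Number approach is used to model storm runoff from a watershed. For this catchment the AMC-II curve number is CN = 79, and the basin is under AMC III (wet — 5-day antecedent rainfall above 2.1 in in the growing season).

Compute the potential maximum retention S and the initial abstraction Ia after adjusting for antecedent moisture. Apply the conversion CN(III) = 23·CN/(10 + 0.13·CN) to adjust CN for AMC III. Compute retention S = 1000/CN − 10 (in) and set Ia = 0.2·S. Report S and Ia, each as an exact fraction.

S = 2100/1817 in ≈ 1.156 in; Ia = 420/1817 in ≈ 0.231 in

CN(III) from CN(II)=79: (23·79)/(10 + 0.13·79) = 181700/2027 ≈ 89.640
S = 1000/(181700/2027) − 10 = 2100/1817 in ≈ 1.156 in
Initial abstraction Ia = S/5 = (2100/1817)/5 = 420/1817 ≈ 0.231 in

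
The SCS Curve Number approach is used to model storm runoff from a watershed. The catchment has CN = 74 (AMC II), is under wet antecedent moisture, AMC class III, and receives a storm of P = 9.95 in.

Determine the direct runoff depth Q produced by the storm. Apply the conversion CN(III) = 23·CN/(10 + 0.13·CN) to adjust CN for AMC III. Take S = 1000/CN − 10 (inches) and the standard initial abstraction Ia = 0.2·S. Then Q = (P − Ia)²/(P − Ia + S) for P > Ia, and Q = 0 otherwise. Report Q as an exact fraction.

Q = 26944894201/3236335980 in ≈ 8.326 in

Wet (AMC III): CN(III) = 23·74/(10 + 0.13·74) = 1702/(981/50) = 85100/981 ≈ 86.748
Max retention: S = 1000/(85100/981) − 10 = 1300/851 in (≈ 1.528 in)
Ia = 0.2·(1300/851) = 260/851 in ≈ 0.306 in
Since P=9.950 > Ia=0.306: effective rainfall P−Ia = 164149/17020 in
Q: (164149/17020)² ÷ (190149/17020) = 26944894201/3236335980 in (≈ 8.326 in)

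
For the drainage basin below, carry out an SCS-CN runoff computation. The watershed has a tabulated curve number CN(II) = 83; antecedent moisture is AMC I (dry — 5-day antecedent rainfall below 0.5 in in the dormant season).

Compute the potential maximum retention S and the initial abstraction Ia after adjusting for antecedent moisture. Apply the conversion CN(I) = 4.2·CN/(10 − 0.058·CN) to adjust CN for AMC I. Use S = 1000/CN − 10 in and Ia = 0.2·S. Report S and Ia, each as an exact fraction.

S = 8500/1743 in ≈ 4.877 in; Ia = 1700/1743 in ≈ 0.975 in

CN(I) from CN(II)=83: (4.2·83)/(10 − 0.058·83) = 174300/2593 ≈ 67.219
Max retention: S = 1000/(174300/2593) − 10 = 8500/1743 in (≈ 4.877 in)
Ia = 0.2S: 0.2·4.877 = 0.975 in (exactly 1700/1743)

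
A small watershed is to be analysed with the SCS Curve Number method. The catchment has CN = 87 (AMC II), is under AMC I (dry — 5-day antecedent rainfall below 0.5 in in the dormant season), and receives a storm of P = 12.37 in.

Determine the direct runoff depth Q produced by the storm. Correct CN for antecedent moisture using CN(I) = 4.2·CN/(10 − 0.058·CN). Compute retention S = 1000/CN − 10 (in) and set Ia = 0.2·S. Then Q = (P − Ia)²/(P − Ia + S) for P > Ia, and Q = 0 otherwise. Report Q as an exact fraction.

Adjust CN=87 to AMC I: 4.2·87/(10 − 0.058·87) → (1827/5) ÷ (2477/500) = 182700/2477 ≈ 73.759
S = 1000/(182700/2477) − 10 = 6500/1827 in ≈ 3.558 in
Ia = 0.2·(6500/1827) = 1300/1827 in ≈ 0.712 in
Excess rainfall: 12.370 − 0.712 = 11.658 in; P > Ia so Q > 0
Q: (2129999/182700)² ÷ (2779999/182700) = 4536895740001/507905817300 in (≈ 8.933 in)

Q = 4536895740001/507905817300 in ≈ 8.933 in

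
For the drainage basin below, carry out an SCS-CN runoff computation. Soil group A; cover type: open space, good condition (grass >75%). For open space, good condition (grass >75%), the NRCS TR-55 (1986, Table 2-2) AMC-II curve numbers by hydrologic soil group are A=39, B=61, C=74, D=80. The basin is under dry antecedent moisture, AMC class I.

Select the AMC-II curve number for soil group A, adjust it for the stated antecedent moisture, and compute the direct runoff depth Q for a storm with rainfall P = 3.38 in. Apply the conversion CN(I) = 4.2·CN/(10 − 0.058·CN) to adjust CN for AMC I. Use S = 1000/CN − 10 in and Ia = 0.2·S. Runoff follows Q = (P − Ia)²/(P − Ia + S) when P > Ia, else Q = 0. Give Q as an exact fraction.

NRCS table: open space, good condition (grass >75%), soil group A → CN(II) = 39
Dry (AMC I): CN(I) = 4.2·39/(10 − 0.058·39) = (819/5)/(3869/500) = 81900/3869 ≈ 21.168
S = 1000/(81900/3869) − 10 = 30500/819 in ≈ 37.241 in
Ia = 0.2S: 0.2·37.241 = 7.448 in (exactly 6100/819)
P = 3.380 ≤ Ia = 7.448 in: entire storm abstracted, Q = 0.

Q = 0 in ≈ 0.000 in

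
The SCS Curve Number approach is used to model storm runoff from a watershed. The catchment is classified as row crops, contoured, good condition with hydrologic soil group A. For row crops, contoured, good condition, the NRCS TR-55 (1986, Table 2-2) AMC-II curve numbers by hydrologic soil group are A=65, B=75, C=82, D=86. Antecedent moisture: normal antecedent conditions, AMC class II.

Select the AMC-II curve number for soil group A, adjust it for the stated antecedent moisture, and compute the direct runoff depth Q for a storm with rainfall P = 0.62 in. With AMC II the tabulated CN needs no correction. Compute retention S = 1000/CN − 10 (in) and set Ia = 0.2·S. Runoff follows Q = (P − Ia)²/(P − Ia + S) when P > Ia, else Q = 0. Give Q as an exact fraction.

NRCS table: row crops, contoured, good condition, soil group A → CN(II) = 65
AMC II — tabulated CN = 65 applies directly.
Max retention: S = 1000/65 − 10 = 70/13 in (≈ 5.385 in)
Ia = 0.2·(70/13) = 14/13 in ≈ 1.077 in
P = 0.620 ≤ Ia = 1.077 in: entire storm abstracted, Q = 0.

Q = 0 in ≈ 0.000 in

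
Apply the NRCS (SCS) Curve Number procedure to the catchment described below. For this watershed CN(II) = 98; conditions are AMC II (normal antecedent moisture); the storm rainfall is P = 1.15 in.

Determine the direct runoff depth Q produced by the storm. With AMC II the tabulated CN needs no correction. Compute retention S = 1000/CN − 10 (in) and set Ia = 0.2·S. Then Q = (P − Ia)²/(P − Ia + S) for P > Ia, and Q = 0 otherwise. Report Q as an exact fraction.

AMC II — tabulated CN = 98 applies directly.
Max retention: S = 1000/98 − 10 = 10/49 in (≈ 0.204 in)
Initial abstraction Ia = S/5 = (10/49)/5 = 2/49 ≈ 0.041 in
Excess rainfall: 1.150 − 0.041 = 1.109 in; P > Ia so Q > 0
Runoff Q = (P−Ia)²/(P−Ia+S) = (1.109)²/(1.109+0.204) = 1181569/1261260 ≈ 0.937 in

Q = 1181569/1261260 in ≈ 0.937 in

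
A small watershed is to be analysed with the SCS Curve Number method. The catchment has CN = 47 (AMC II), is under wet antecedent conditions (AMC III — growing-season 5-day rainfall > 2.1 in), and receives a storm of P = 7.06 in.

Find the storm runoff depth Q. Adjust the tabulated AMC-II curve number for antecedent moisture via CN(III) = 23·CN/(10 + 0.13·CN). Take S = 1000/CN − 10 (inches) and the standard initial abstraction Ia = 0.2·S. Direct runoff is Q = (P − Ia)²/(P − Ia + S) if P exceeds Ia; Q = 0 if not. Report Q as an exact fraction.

Q = 107973359649/32083701650 in ≈ 3.365 in

Adjust CN=47 to AMC III: 23·47/(10 + 0.13·47) → 1081 ÷ (1611/100) = 108100/1611 ≈ 67.101
Max retention: S = 1000/(108100/1611) − 10 = 5300/1081 in (≈ 4.903 in)
Initial abstraction Ia = S/5 = (5300/1081)/5 = 1060/1081 ≈ 0.981 in
Excess rainfall: 7.060 − 0.981 = 6.079 in; P > Ia so Q > 0
Q: (328593/54050)² ÷ (593593/54050) = 107973359649/32083701650 in (≈ 3.365 in)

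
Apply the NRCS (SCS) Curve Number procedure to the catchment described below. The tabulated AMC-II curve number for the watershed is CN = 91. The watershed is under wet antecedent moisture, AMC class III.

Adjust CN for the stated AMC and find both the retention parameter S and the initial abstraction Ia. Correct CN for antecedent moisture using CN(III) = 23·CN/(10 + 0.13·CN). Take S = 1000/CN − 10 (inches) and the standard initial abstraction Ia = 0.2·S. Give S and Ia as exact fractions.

S = 900/2093 in ≈ 0.430 in; Ia = 180/2093 in ≈ 0.086 in

CN(III) from CN(II)=91: (23·91)/(10 + 0.13·91) = 209300/2183 ≈ 95.877
S = 1000/(209300/2183) − 10 = 900/2093 in ≈ 0.430 in
Initial abstraction Ia = S/5 = (900/2093)/5 = 180/2093 ≈ 0.086 in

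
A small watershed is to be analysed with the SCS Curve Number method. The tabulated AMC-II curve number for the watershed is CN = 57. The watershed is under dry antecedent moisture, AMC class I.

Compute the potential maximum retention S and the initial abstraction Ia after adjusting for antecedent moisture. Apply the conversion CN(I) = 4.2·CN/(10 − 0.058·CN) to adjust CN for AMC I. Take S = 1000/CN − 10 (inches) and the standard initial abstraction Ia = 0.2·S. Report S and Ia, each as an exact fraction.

S = 21500/1197 in ≈ 17.962 in; Ia = 4300/1197 in ≈ 3.592 in

Adjust CN=57 to AMC I: 4.2·57/(10 − 0.058·57) → (1197/5) ÷ (3347/500) = 119700/3347 ≈ 35.763
Retention S: 1000/CN − 10 with CN=35.763 → S = 21500/1197 ≈ 17.962 in
Initial abstraction Ia = S/5 = (21500/1197)/5 = 4300/1197 ≈ 3.592 in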